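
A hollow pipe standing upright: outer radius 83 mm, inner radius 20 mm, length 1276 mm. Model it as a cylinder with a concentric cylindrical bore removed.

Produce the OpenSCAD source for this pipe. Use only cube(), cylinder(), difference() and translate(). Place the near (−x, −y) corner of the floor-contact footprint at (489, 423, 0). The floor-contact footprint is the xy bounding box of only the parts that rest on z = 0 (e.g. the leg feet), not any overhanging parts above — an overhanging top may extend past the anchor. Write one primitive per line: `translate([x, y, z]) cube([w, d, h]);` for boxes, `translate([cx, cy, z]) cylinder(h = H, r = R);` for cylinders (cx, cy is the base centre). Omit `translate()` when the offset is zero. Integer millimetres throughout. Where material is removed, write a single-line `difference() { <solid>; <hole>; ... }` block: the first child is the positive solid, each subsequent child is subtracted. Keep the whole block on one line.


difference() { translate([572, 506, 0]) cylinder(h = 1276, r = 83); translate([572, 506, 0]) cylinder(h = 1276, r = 20); }


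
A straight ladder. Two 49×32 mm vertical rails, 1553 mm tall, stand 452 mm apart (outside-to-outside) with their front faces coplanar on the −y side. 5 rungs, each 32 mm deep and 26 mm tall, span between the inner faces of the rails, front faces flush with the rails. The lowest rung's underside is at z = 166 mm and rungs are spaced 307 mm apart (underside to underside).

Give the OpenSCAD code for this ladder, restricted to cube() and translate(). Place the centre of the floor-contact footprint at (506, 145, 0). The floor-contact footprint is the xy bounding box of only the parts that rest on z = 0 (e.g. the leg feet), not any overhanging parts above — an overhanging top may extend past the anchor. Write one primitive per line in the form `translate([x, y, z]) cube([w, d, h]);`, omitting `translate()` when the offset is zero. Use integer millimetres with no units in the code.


translate([280, 129, 0]) cube([49, 32, 1553]);
translate([683, 129, 0]) cube([49, 32, 1553]);
translate([329, 129, 166]) cube([354, 32, 26]);
translate([329, 129, 473]) cube([354, 32, 26]);
translate([329, 129, 780]) cube([354, 32, 26]);
translate([329, 129, 1087]) cube([354, 32, 26]);
translate([329, 129, 1394]) cube([354, 32, 26]);


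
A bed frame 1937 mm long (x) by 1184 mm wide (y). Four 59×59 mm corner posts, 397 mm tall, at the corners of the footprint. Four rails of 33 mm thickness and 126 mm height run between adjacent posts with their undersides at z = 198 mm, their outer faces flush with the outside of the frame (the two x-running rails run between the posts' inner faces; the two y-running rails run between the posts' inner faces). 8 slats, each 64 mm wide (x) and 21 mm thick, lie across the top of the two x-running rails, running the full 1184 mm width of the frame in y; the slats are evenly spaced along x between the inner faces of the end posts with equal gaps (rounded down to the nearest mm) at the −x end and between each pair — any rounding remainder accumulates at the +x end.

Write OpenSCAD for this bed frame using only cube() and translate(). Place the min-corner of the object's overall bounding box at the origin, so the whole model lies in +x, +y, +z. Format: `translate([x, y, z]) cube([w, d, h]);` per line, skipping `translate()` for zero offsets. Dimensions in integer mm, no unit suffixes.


cube([59, 59, 397]);
translate([0, 1125, 0]) cube([59, 59, 397]);
translate([1878, 0, 0]) cube([59, 59, 397]);
translate([1878, 1125, 0]) cube([59, 59, 397]);
translate([59, 0, 198]) cube([1819, 33, 126]);
translate([59, 1151, 198]) cube([1819, 33, 126]);
translate([0, 59, 198]) cube([33, 1066, 126]);
translate([1904, 59, 198]) cube([33, 1066, 126]);
translate([204, 0, 324]) cube([64, 1184, 21]);
translate([413, 0, 324]) cube([64, 1184, 21]);
translate([622, 0, 324]) cube([64, 1184, 21]);
translate([831, 0, 324]) cube([64, 1184, 21]);
translate([1040, 0, 324]) cube([64, 1184, 21]);
translate([1249, 0, 324]) cube([64, 1184, 21]);
translate([1458, 0, 324]) cube([64, 1184, 21]);
translate([1667, 0, 324]) cube([64, 1184, 21]);


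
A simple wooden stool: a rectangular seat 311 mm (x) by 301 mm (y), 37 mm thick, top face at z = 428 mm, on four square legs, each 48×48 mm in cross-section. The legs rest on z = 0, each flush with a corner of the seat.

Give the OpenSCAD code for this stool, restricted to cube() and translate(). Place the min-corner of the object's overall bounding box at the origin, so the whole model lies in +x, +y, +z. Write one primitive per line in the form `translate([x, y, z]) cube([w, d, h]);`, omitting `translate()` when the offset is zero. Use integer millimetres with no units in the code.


translate([0, 0, 391]) cube([311, 301, 37]);
cube([48, 48, 391]);
translate([263, 0, 0]) cube([48, 48, 391]);
translate([0, 253, 0]) cube([48, 48, 391]);
translate([263, 253, 0]) cube([48, 48, 391]);


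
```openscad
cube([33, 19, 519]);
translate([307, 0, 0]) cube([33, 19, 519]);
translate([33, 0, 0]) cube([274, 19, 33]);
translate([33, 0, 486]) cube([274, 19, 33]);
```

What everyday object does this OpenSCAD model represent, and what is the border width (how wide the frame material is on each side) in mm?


A picture frame. The border width is 33 mm.

Four thin pieces enclosing a rectangular opening — a picture frame. The two full-height stiles are 519 mm tall; the top rail sits at z = 486 and is 33 mm tall, so the border above the opening is 519 − 486 = 33 mm, matching the stile x-width.


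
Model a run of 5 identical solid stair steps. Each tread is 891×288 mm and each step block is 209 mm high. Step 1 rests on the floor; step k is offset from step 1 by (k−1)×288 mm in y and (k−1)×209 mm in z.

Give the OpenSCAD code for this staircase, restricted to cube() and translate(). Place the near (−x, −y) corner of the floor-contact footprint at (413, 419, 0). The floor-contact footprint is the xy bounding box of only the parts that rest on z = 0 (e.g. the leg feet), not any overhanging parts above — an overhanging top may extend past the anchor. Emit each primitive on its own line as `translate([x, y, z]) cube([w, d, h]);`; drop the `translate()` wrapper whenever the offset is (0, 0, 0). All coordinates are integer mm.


translate([413, 419, 0]) cube([891, 288, 209]);
translate([413, 707, 209]) cube([891, 288, 209]);
translate([413, 995, 418]) cube([891, 288, 209]);
translate([413, 1283, 627]) cube([891, 288, 209]);
translate([413, 1571, 836]) cube([891, 288, 209]);


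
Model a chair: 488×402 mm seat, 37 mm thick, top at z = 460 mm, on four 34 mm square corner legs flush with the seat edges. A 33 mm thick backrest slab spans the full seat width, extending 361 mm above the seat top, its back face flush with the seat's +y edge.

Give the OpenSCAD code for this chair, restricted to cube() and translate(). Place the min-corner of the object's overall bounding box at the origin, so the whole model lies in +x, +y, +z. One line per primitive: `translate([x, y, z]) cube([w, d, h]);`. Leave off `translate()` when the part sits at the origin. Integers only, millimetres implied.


translate([0, 0, 423]) cube([488, 402, 37]);
cube([34, 34, 423]);
translate([454, 0, 0]) cube([34, 34, 423]);
translate([0, 368, 0]) cube([34, 34, 423]);
translate([454, 368, 0]) cube([34, 34, 423]);
translate([0, 369, 460]) cube([488, 33, 361]);


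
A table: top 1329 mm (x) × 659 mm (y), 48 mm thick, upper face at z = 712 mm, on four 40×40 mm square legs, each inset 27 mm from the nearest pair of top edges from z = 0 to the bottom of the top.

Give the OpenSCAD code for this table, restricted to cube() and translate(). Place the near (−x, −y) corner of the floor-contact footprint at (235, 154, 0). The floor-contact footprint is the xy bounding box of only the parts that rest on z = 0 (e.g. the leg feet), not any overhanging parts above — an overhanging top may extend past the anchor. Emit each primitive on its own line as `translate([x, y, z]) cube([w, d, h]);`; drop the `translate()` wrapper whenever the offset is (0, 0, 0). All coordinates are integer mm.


translate([208, 127, 664]) cube([1329, 659, 48]);
translate([235, 154, 0]) cube([40, 40, 664]);
translate([1470, 154, 0]) cube([40, 40, 664]);
translate([235, 719, 0]) cube([40, 40, 664]);
translate([1470, 719, 0]) cube([40, 40, 664]);


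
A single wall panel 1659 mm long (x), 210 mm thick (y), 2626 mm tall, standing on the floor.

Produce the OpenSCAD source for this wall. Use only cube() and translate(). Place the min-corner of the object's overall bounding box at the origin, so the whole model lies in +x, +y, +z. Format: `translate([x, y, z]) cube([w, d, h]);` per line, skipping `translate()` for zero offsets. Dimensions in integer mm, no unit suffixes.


cube([1659, 210, 2626]);


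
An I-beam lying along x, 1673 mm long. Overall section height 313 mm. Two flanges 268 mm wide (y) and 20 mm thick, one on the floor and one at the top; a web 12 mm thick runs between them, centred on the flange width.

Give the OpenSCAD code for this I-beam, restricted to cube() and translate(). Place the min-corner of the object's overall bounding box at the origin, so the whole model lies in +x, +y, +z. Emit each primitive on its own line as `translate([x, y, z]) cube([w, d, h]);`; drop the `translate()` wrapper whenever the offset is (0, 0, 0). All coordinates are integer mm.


cube([1673, 268, 20]);
translate([0, 128, 20]) cube([1673, 12, 273]);
translate([0, 0, 293]) cube([1673, 268, 20]);


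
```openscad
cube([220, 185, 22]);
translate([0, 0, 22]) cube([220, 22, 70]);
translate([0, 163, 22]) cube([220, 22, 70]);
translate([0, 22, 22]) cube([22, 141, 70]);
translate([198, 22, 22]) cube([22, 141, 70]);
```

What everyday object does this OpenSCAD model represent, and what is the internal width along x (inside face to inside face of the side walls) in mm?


An open box. The internal width is 176 mm.

A 220×185 base slab with four walls standing on it — an open box. The base is 220 mm wide and the walls are 22 mm thick, so the internal width is 220 − 2 × 22 = 176 mm.


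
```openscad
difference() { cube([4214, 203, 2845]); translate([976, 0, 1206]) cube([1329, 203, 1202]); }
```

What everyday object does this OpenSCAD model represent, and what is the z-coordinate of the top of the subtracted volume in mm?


A wall with a window opening. The window head height is 2408 mm.

A wall with a rectangular opening subtracted — a window. Sill at z = 1206, opening 1202 mm tall, so the head is at 1206 + 1202 = 2408 mm.


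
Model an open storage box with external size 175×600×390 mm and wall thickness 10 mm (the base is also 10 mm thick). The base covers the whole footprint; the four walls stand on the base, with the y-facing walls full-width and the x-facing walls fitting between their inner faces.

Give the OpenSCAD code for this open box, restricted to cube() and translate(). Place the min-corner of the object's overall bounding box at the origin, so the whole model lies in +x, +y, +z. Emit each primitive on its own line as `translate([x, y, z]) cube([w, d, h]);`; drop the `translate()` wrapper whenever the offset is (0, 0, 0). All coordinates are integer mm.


cube([175, 600, 10]);
translate([0, 0, 10]) cube([175, 10, 380]);
translate([0, 590, 10]) cube([175, 10, 380]);
translate([0, 10, 10]) cube([10, 580, 380]);
translate([165, 10, 10]) cube([10, 580, 380]);


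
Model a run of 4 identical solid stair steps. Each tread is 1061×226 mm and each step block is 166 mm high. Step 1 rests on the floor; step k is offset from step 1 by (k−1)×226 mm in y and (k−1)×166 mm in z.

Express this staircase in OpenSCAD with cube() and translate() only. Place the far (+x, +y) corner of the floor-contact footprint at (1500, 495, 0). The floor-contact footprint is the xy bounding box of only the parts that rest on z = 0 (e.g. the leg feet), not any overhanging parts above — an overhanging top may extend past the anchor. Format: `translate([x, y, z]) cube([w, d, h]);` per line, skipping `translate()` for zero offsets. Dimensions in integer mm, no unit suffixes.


translate([439, 269, 0]) cube([1061, 226, 166]);
translate([439, 495, 166]) cube([1061, 226, 166]);
translate([439, 721, 332]) cube([1061, 226, 166]);
translate([439, 947, 498]) cube([1061, 226, 166]);


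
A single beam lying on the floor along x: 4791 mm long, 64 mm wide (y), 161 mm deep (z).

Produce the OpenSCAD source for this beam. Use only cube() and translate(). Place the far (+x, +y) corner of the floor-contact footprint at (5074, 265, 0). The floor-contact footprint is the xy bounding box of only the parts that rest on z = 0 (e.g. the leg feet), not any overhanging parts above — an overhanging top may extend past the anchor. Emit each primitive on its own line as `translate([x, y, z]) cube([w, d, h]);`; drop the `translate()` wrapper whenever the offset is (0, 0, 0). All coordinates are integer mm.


translate([283, 201, 0]) cube([4791, 64, 161]);


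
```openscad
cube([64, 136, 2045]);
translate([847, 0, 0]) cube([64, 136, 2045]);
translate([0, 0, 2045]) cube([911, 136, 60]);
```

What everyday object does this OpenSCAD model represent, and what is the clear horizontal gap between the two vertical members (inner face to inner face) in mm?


A door frame. The clear opening width is 783 mm.

Two 2045 mm tall posts with a header on top — a door frame. The left jamb is 64 mm wide at x = 0; the right jamb starts at x = 847. The clear opening is 847 − 64 = 783 mm.


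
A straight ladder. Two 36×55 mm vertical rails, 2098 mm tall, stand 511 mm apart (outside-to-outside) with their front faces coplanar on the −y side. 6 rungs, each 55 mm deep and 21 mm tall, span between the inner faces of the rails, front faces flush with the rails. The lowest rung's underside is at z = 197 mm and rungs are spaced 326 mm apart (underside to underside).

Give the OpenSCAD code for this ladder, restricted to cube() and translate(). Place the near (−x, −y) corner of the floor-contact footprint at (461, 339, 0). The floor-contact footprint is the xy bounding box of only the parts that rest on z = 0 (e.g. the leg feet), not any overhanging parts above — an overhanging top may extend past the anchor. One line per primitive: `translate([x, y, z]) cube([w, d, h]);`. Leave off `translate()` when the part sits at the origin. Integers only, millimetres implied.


translate([461, 339, 0]) cube([36, 55, 2098]);
translate([936, 339, 0]) cube([36, 55, 2098]);
translate([497, 339, 197]) cube([439, 55, 21]);
translate([497, 339, 523]) cube([439, 55, 21]);
translate([497, 339, 849]) cube([439, 55, 21]);
translate([497, 339, 1175]) cube([439, 55, 21]);
translate([497, 339, 1501]) cube([439, 55, 21]);
translate([497, 339, 1827]) cube([439, 55, 21]);


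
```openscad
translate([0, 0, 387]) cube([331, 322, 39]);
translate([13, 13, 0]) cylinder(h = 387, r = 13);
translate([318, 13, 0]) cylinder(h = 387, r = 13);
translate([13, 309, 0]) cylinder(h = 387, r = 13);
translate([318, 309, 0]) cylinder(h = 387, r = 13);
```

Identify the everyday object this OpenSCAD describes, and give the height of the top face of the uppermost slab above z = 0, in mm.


A stool. The seat height is 426 mm.

A 331×322×39 slab at z = 387 on four corner cylinders — a stool. The seat top is 387 + 39 = 426 mm.


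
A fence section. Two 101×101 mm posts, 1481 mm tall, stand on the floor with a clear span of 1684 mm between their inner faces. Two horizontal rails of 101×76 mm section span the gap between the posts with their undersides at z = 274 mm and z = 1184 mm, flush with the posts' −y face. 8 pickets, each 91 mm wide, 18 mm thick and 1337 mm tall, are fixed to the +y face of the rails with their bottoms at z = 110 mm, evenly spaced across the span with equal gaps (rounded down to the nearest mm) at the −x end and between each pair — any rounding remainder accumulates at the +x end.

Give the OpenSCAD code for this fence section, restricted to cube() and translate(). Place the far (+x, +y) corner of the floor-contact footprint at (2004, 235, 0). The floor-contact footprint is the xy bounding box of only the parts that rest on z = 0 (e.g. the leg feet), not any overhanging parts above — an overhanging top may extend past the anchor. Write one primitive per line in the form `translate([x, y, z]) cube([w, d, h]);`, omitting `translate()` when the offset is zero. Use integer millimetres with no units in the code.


translate([118, 134, 0]) cube([101, 101, 1481]);
translate([1903, 134, 0]) cube([101, 101, 1481]);
translate([219, 134, 274]) cube([1684, 101, 76]);
translate([219, 134, 1184]) cube([1684, 101, 76]);
translate([325, 235, 110]) cube([91, 18, 1337]);
translate([522, 235, 110]) cube([91, 18, 1337]);
translate([719, 235, 110]) cube([91, 18, 1337]);
translate([916, 235, 110]) cube([91, 18, 1337]);
translate([1113, 235, 110]) cube([91, 18, 1337]);
translate([1310, 235, 110]) cube([91, 18, 1337]);
translate([1507, 235, 110]) cube([91, 18, 1337]);
translate([1704, 235, 110]) cube([91, 18, 1337]);


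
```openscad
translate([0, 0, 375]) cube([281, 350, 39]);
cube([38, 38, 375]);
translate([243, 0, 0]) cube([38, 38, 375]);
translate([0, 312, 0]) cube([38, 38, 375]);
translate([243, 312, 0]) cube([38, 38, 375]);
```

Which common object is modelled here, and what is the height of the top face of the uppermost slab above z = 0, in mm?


A stool. The seat height is 414 mm.

A 281×350×39 slab at z = 375 on four corner posts — a stool. The seat top is 375 + 39 = 414 mm.


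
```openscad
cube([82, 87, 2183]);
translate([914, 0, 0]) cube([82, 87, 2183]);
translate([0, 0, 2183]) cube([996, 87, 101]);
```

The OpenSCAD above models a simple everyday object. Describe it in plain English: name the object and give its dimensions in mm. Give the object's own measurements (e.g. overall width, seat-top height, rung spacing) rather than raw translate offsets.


A door frame. The clear opening is 832 mm wide and 2183 mm high. Two 82 mm wide jambs, 87 mm deep, stand either side of the opening from the floor to the top of the opening. A 101 mm thick head sits across the top of both jambs, spanning the full outside width of the frame.


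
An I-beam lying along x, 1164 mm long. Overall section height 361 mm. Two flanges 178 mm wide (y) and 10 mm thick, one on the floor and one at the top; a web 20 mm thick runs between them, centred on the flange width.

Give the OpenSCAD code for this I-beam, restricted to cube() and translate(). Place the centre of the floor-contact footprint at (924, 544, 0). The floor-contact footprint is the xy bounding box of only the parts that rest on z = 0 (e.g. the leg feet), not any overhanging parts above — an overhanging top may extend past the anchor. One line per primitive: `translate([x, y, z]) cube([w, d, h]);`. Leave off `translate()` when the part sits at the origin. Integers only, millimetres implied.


translate([342, 455, 0]) cube([1164, 178, 10]);
translate([342, 534, 10]) cube([1164, 20, 341]);
translate([342, 455, 351]) cube([1164, 178, 10]);


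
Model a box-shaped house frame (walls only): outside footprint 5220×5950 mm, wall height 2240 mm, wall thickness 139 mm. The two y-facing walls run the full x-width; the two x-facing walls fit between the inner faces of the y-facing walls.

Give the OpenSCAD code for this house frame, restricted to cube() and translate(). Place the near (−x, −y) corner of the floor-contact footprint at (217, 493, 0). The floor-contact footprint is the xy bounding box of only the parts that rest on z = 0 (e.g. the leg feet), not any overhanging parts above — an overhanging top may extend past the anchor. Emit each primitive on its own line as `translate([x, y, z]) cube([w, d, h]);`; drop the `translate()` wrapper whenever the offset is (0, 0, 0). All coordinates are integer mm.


translate([217, 493, 0]) cube([5220, 139, 2240]);
translate([217, 6304, 0]) cube([5220, 139, 2240]);
translate([217, 632, 0]) cube([139, 5672, 2240]);
translate([5298, 632, 0]) cube([139, 5672, 2240]);


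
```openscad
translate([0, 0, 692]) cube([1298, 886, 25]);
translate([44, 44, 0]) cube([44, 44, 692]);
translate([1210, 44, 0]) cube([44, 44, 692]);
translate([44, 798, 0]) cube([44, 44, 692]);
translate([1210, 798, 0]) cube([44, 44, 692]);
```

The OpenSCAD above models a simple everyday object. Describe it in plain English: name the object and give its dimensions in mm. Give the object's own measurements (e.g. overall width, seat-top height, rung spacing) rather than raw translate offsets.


A table: top 1298 mm (x) × 886 mm (y), 25 mm thick, upper face at z = 717 mm, on four 44×44 mm square legs, each inset 44 mm from the nearest pair of top edges from z = 0 to the bottom of the top.


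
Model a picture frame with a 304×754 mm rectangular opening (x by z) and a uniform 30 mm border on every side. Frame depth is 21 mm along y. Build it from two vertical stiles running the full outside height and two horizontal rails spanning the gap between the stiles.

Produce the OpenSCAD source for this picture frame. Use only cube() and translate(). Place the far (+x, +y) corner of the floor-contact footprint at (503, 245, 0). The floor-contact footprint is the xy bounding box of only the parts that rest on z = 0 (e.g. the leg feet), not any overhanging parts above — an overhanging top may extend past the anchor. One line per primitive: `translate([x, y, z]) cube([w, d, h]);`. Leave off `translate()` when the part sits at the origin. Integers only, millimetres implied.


translate([139, 224, 0]) cube([30, 21, 814]);
translate([473, 224, 0]) cube([30, 21, 814]);
translate([169, 224, 0]) cube([304, 21, 30]);
translate([169, 224, 784]) cube([304, 21, 30]);


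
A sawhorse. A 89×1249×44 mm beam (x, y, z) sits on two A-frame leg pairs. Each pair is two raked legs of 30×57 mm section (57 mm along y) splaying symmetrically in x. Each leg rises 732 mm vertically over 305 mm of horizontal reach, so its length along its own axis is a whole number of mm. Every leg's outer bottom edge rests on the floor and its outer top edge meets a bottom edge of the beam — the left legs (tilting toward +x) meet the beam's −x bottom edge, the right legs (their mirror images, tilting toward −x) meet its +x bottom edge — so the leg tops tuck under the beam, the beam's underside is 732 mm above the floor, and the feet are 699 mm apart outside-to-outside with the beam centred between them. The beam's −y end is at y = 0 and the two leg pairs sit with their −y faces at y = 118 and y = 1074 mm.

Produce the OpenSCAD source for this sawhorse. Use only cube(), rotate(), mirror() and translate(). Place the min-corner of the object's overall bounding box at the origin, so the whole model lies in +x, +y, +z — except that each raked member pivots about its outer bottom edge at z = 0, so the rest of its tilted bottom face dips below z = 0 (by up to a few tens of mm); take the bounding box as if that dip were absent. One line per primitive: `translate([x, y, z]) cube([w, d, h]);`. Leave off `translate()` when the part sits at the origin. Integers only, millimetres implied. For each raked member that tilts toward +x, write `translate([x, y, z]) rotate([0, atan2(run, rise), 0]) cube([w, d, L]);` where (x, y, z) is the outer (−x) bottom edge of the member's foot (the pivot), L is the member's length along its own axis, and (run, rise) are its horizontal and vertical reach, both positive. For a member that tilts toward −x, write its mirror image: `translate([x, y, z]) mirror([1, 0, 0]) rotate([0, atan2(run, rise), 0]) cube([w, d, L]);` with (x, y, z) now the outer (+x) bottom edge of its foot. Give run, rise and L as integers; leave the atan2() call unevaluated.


translate([305, 0, 732]) cube([89, 1249, 44]);
translate([0, 118, 0]) rotate([0, atan2(305, 732), 0]) cube([30, 57, 793]);
translate([699, 118, 0]) mirror([1, 0, 0]) rotate([0, atan2(305, 732), 0]) cube([30, 57, 793]);
translate([0, 1074, 0]) rotate([0, atan2(305, 732), 0]) cube([30, 57, 793]);
translate([699, 1074, 0]) mirror([1, 0, 0]) rotate([0, atan2(305, 732), 0]) cube([30, 57, 793]);


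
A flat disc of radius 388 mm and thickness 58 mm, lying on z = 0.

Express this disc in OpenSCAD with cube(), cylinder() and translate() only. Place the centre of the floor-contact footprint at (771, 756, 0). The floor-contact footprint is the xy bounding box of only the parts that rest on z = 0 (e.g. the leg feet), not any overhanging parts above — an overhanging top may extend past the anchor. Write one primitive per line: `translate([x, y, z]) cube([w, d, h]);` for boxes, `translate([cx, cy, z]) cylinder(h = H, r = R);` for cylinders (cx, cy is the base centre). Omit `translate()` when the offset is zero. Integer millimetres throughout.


translate([771, 756, 0]) cylinder(h = 58, r = 388);


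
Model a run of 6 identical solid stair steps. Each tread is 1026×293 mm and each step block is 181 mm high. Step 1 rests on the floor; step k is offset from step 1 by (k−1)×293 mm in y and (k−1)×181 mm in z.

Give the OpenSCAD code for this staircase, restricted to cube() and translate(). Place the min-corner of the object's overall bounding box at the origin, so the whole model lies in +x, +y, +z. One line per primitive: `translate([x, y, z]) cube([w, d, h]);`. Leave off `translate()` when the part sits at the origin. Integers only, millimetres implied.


cube([1026, 293, 181]);
translate([0, 293, 181]) cube([1026, 293, 181]);
translate([0, 586, 362]) cube([1026, 293, 181]);
translate([0, 879, 543]) cube([1026, 293, 181]);
translate([0, 1172, 724]) cube([1026, 293, 181]);
translate([0, 1465, 905]) cube([1026, 293, 181]);


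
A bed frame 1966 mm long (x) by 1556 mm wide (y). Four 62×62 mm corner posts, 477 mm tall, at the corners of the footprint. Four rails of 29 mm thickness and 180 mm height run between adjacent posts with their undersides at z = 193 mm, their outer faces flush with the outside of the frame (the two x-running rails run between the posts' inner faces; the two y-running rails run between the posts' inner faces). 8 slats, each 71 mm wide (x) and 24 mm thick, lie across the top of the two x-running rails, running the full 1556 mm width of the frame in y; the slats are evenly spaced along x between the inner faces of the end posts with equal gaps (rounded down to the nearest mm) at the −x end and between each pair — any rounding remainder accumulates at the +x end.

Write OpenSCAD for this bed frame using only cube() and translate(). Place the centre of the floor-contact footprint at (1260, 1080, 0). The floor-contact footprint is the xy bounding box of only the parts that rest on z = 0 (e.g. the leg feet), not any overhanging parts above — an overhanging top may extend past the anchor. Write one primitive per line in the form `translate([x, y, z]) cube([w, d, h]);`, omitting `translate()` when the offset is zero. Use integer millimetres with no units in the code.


translate([277, 302, 0]) cube([62, 62, 477]);
translate([277, 1796, 0]) cube([62, 62, 477]);
translate([2181, 302, 0]) cube([62, 62, 477]);
translate([2181, 1796, 0]) cube([62, 62, 477]);
translate([339, 302, 193]) cube([1842, 29, 180]);
translate([339, 1829, 193]) cube([1842, 29, 180]);
translate([277, 364, 193]) cube([29, 1432, 180]);
translate([2214, 364, 193]) cube([29, 1432, 180]);
translate([480, 302, 373]) cube([71, 1556, 24]);
translate([692, 302, 373]) cube([71, 1556, 24]);
translate([904, 302, 373]) cube([71, 1556, 24]);
translate([1116, 302, 373]) cube([71, 1556, 24]);
translate([1328, 302, 373]) cube([71, 1556, 24]);
translate([1540, 302, 373]) cube([71, 1556, 24]);
translate([1752, 302, 373]) cube([71, 1556, 24]);
translate([1964, 302, 373]) cube([71, 1556, 24]);


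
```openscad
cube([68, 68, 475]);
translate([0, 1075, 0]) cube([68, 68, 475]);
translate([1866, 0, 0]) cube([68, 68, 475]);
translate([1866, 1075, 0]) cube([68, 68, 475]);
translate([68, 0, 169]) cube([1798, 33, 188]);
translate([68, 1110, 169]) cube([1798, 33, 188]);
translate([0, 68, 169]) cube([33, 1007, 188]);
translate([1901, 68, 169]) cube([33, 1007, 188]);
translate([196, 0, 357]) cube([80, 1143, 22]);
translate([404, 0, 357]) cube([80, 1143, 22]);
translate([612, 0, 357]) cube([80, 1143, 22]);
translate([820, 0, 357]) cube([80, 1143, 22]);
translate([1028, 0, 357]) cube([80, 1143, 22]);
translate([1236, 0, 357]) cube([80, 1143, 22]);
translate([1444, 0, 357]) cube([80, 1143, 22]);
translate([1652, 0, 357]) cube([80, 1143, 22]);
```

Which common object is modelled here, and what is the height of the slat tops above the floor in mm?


A bed frame. The slat-top height is 379 mm.

Four posts, four rails, and a row of slats — a bed frame. Slats sit on the rails at z = 169 + 188 = 357; with slat thickness 22, the top is 379 mm.


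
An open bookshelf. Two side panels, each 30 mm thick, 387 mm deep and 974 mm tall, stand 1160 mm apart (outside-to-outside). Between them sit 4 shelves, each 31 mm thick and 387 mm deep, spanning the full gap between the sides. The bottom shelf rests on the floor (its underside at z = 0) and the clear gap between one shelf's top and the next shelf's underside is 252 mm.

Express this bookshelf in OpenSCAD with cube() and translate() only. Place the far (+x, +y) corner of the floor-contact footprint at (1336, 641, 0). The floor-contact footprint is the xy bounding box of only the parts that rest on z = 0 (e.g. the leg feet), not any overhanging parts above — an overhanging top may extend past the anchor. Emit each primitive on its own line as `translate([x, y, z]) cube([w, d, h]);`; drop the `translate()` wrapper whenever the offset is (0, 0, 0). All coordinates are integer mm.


translate([176, 254, 0]) cube([30, 387, 974]);
translate([1306, 254, 0]) cube([30, 387, 974]);
translate([206, 254, 0]) cube([1100, 387, 31]);
translate([206, 254, 283]) cube([1100, 387, 31]);
translate([206, 254, 566]) cube([1100, 387, 31]);
translate([206, 254, 849]) cube([1100, 387, 31]);


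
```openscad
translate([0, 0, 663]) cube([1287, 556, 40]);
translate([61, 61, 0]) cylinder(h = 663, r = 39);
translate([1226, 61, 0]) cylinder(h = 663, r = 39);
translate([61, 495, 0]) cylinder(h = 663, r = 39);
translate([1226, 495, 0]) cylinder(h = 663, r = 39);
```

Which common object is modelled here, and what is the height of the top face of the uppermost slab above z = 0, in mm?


A table. The table height is 703 mm.

A 1287×556×40 slab sits at z = 663 on four Ø78 mm round legs — a table. The top surface is at 663 + 40 = 703 mm.


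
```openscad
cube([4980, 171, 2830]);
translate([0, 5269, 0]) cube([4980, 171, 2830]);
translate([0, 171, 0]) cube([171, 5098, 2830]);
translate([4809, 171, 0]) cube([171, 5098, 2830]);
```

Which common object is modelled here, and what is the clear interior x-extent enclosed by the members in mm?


A house (or room) frame. The interior width is 4638 mm.

Four 2830 mm walls enclosing a rectangle with no floor or roof — a room or house frame. Outside width is 4980 mm and wall thickness is 171 mm, so the interior width is 4980 − 2 × 171 = 4638 mm.


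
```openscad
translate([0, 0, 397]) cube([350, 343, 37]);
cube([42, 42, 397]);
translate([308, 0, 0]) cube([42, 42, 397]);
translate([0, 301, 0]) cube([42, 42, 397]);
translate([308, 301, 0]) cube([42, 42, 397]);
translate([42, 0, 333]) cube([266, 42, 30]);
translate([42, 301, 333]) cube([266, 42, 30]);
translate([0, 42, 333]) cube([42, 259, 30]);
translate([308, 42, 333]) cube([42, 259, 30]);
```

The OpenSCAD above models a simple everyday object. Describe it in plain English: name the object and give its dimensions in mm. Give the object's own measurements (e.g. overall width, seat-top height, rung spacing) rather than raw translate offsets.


A four-legged stool. The seat is a 350×343×37 mm slab whose top surface is at z = 434 mm; four square legs, each 42×42 mm in cross-section, run from the floor (z = 0) to the underside of the seat, each flush with a corner of the seat. Four stretchers, 42 mm wide and 30 mm tall, connect adjacent legs with their undersides at z = 333 mm, each running between the inner faces of the legs it joins and aligned with the legs' outer faces on the other axis.


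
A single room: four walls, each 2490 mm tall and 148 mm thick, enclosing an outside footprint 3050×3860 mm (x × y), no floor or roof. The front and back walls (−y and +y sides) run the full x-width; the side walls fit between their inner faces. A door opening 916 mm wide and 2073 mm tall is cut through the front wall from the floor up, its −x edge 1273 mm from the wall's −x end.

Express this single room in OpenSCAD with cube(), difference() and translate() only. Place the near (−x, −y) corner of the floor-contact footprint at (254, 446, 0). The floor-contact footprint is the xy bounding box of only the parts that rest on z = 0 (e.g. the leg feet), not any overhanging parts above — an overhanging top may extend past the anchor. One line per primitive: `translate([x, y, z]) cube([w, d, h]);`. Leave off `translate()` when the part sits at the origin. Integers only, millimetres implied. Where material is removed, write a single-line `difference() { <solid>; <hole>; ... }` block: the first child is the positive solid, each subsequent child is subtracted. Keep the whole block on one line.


difference() { translate([254, 446, 0]) cube([3050, 148, 2490]); translate([1527, 446, 0]) cube([916, 148, 2073]); }
translate([254, 4158, 0]) cube([3050, 148, 2490]);
translate([254, 594, 0]) cube([148, 3564, 2490]);
translate([3156, 594, 0]) cube([148, 3564, 2490]);


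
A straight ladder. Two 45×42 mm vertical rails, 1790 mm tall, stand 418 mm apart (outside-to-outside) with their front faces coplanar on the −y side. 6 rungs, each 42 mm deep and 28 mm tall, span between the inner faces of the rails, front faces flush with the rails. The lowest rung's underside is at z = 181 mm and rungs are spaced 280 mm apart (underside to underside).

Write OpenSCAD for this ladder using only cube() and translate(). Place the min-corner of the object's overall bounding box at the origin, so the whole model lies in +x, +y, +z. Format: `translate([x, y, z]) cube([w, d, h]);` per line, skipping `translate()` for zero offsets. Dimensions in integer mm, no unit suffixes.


cube([45, 42, 1790]);
translate([373, 0, 0]) cube([45, 42, 1790]);
translate([45, 0, 181]) cube([328, 42, 28]);
translate([45, 0, 461]) cube([328, 42, 28]);
translate([45, 0, 741]) cube([328, 42, 28]);
translate([45, 0, 1021]) cube([328, 42, 28]);
translate([45, 0, 1301]) cube([328, 42, 28]);
translate([45, 0, 1581]) cube([328, 42, 28]);


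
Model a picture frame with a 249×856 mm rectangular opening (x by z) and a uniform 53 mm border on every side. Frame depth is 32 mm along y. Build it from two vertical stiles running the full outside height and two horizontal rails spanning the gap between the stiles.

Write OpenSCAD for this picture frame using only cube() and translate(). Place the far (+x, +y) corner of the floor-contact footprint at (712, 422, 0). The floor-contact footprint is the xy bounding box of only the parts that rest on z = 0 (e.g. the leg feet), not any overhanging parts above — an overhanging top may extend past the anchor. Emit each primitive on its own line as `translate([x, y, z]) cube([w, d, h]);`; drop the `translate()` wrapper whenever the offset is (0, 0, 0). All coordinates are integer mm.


translate([357, 390, 0]) cube([53, 32, 962]);
translate([659, 390, 0]) cube([53, 32, 962]);
translate([410, 390, 0]) cube([249, 32, 53]);
translate([410, 390, 909]) cube([249, 32, 53]);


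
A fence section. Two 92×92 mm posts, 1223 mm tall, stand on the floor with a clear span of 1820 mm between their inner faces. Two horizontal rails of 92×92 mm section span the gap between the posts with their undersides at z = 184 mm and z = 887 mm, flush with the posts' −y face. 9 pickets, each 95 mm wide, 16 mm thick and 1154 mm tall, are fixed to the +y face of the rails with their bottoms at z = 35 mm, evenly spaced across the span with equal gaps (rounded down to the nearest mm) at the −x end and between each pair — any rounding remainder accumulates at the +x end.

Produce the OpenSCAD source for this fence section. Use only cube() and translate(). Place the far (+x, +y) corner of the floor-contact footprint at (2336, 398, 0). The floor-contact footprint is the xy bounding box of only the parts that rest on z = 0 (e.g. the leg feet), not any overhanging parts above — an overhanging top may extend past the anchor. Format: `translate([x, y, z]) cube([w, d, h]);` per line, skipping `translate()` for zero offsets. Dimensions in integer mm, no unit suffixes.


translate([332, 306, 0]) cube([92, 92, 1223]);
translate([2244, 306, 0]) cube([92, 92, 1223]);
translate([424, 306, 184]) cube([1820, 92, 92]);
translate([424, 306, 887]) cube([1820, 92, 92]);
translate([520, 398, 35]) cube([95, 16, 1154]);
translate([711, 398, 35]) cube([95, 16, 1154]);
translate([902, 398, 35]) cube([95, 16, 1154]);
translate([1093, 398, 35]) cube([95, 16, 1154]);
translate([1284, 398, 35]) cube([95, 16, 1154]);
translate([1475, 398, 35]) cube([95, 16, 1154]);
translate([1666, 398, 35]) cube([95, 16, 1154]);
translate([1857, 398, 35]) cube([95, 16, 1154]);
translate([2048, 398, 35]) cube([95, 16, 1154]);


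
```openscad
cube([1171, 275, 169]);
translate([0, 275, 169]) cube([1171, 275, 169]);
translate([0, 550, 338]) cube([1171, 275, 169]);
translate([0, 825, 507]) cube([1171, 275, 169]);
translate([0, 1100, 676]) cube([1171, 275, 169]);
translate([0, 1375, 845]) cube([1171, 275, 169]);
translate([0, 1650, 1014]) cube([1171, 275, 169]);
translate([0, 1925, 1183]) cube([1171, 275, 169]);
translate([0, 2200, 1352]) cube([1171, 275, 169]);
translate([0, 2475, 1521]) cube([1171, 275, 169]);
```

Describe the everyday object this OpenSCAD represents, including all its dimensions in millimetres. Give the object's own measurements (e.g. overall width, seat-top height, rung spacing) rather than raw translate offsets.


A straight staircase of 10 solid steps. Each step is 1171 mm wide (x), 275 mm deep (y, the going) and 169 mm tall (the rise). The first step rests on the floor; each subsequent step sits one going further in +y and one rise higher in +z, directly behind and above the previous step with no overlap.


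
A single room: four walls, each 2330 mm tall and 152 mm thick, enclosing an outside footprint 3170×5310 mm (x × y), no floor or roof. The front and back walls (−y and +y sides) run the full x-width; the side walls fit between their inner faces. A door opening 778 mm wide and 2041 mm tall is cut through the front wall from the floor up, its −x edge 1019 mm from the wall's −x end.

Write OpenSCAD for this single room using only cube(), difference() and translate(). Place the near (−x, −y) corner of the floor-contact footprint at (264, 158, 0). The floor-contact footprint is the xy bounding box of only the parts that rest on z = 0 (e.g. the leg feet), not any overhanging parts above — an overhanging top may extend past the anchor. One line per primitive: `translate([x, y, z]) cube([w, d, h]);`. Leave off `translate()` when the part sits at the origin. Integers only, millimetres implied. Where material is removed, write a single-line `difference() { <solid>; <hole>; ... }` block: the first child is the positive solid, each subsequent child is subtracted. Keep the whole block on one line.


difference() { translate([264, 158, 0]) cube([3170, 152, 2330]); translate([1283, 158, 0]) cube([778, 152, 2041]); }
translate([264, 5316, 0]) cube([3170, 152, 2330]);
translate([264, 310, 0]) cube([152, 5006, 2330]);
translate([3282, 310, 0]) cube([152, 5006, 2330]);


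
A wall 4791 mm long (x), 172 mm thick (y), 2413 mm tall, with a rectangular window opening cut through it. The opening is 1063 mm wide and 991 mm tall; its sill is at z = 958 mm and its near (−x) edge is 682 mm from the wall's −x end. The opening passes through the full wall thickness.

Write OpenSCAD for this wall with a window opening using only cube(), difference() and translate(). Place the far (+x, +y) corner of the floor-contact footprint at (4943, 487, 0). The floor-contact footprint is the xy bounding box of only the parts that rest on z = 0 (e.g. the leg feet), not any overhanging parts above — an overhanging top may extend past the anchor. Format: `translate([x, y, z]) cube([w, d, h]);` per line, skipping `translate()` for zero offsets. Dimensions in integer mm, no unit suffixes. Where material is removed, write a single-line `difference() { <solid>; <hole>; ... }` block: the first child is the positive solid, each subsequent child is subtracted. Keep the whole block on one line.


difference() { translate([152, 315, 0]) cube([4791, 172, 2413]); translate([834, 315, 958]) cube([1063, 172, 991]); }
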